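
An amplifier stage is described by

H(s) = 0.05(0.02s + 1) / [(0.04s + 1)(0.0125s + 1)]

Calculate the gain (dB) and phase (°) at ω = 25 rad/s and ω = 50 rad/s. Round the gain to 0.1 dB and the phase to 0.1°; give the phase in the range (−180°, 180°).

At ω = 25 rad/s:
zero (1 + j25·0.02) = 1 + j0.5 → |·| ≈ 1.118, ∠ ≈ 26.57°
pole (1 + j25·0.04) = 1 + j1 → |·| ≈ 1.4142, ∠ ≈ 45.00°
pole (1 + j25·0.0125) = 1 + j0.3125 → |·| ≈ 1.0477, ∠ ≈ 17.35°
|H| = 0.05 · 1.118 / (1.4142 · 1.0477) ≈ 0.037728
Gain = 20 log₁₀(0.037728) ≈ -28.47 dB
∠H = (26.57°) − (45.00° + 17.35°) = -35.78°

At ω = 50 rad/s:
zero (1 + j50·0.02) = 1 + j1 → |·| ≈ 1.4142, ∠ ≈ 45.00°
pole (1 + j50·0.04) = 1 + j2 → |·| ≈ 2.2361, ∠ ≈ 63.43°
pole (1 + j50·0.0125) = 1 + j0.625 → |·| ≈ 1.1792, ∠ ≈ 32.01°
|H| = 0.05 · 1.4142 / (2.2361 · 1.1792) ≈ 0.026817
Gain = 20 log₁₀(0.026817) ≈ -31.43 dB
∠H = (45.00°) − (63.43° + 32.01°) = -50.44°

ω = 25: -28.5 dB, -35.8°; ω = 50: -31.4 dB, -50.4°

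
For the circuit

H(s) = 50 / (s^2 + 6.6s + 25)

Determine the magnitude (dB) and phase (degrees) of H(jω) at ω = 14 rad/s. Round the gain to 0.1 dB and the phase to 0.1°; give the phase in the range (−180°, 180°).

-11.8 dB, -151.6°

At s = jω = j14:
quadratic: (j14)² + 6.6·j14 + 25 = -171 + j92.4 → |·| ≈ 194.37, ∠ ≈ 151.62°
|H| = 50 / 194.37 ≈ 0.25724
Gain = 20 log₁₀(0.25724) ≈ -11.79 dB
∠H = 0.00° − 151.62° = -151.62°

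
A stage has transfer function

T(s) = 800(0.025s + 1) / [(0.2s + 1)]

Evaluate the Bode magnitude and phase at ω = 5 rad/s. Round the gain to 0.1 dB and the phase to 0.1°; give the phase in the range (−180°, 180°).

At ω = 5 rad/s:
zero (1 + j5·0.025) = 1 + j0.125 → |·| ≈ 1.0078, ∠ ≈ 7.13°
pole (1 + j5·0.2) = 1 + j1 → |·| ≈ 1.4142, ∠ ≈ 45.00°
|T| = 800 · 1.0078 / (1.4142) ≈ 570.1
Gain = 20 log₁₀(570.1) ≈ 55.12 dB
∠T = (7.13°) − (45.00°) = -37.87°

55.1 dB, -37.9°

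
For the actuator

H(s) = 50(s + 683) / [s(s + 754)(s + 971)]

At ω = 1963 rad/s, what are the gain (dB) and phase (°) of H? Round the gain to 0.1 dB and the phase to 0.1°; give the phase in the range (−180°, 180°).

At s = jω = j1963:
zero (s+683): 683 + j1963 → |·| = √(683²+1963²) = √4319858 ≈ 2078.4, ∠ = arctan(1963/683) ≈ 70.82°
pole (s+754): 754 + j1963 → |·| = √(754²+1963²) = √4421885 ≈ 2102.8, ∠ = arctan(1963/754) ≈ 68.99°
pole (s+971): 971 + j1963 → |·| = √(971²+1963²) = √4796210 ≈ 2190, ∠ = arctan(1963/971) ≈ 63.68°
pole at origin: |s| = 1963, ∠ = 90.00° (in denominator)
|H| = 50 · 2078.4 / 9.0399e+09 ≈ 1.1496e-05
Gain = 20 log₁₀(1.1496e-05) ≈ -98.79 dB
∠H = 70.82° − 222.67° = -151.85°

-98.8 dB, -151.9°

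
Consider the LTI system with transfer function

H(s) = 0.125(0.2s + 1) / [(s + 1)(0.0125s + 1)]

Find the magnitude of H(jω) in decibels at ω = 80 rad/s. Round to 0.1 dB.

-35.0 dB

At ω = 80 rad/s:
zero (1 + j80·0.2) = 1 + j16 → |·| ≈ 16.031, ∠ ≈ 86.42°
pole (1 + j80·1) = 1 + j80 → |·| ≈ 80.006, ∠ ≈ 89.28°
pole (1 + j80·0.0125) = 1 + j1 → |·| ≈ 1.4142, ∠ ≈ 45.00°
|H| = 0.125 · 16.031 / (80.006 · 1.4142) ≈ 0.017711
Gain = 20 log₁₀(0.017711) ≈ -35.04 dB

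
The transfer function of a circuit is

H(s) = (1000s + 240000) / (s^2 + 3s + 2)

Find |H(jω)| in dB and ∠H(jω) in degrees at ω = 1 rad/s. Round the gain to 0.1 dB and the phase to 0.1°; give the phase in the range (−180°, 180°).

97.6 dB, -71.3°

Substitute s = j1:
Numerator: 1000(j1) + 240000 = 240000 + j1000
Denominator: (j1)^2 + 3(j1) + 2 = 1 + j3
|N| = √(240000² + 1000²) ≈ 2.4e+05, ∠N ≈ 0.24°
|D| = √(1² + 3²) ≈ 3.1623, ∠D ≈ 71.57°
|H| = 2.4e+05 / 3.1623 ≈ 75894
Gain = 20 log₁₀(75894) ≈ 97.60 dB
∠H = 0.24° − 71.57° = -71.33°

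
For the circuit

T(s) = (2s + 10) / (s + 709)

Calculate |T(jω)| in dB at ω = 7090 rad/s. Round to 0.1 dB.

6.0 dB

Substitute s = j7090:
Numerator: 2(j7090) + 10 = 10 + j14180
Denominator: (j7090) + 709 = 709 + j7090
|N| = √(10² + 14180²) ≈ 14180, ∠N ≈ 89.96°
|D| = √(709² + 7090²) ≈ 7125.4, ∠D ≈ 84.29°
|T| = 14180 / 7125.4 ≈ 1.9901
Gain = 20 log₁₀(1.9901) ≈ 5.98 dB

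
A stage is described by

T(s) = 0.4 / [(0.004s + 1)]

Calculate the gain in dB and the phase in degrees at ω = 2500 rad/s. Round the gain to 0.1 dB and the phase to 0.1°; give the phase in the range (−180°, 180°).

-28.0 dB, -84.3°

At ω = 2500 rad/s:
pole (1 + j2500·0.004) = 1 + j10 → |·| ≈ 10.05, ∠ ≈ 84.29°
|T| = 0.4 · 1 / (10.05) ≈ 0.039801
Gain = 20 log₁₀(0.039801) ≈ -28.00 dB
∠T = (0°) − (84.29°) = -84.29°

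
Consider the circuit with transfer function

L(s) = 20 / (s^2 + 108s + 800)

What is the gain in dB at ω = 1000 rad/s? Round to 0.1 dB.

-94.0 dB

Substitute s = j1000:
Numerator: 20 = 20 + j0
Denominator: (j1000)^2 + 108(j1000) + 800 = -999200 + j108000
|N| = √(20² + 0²) ≈ 20, ∠N ≈ 0.00°
|D| = √(999200² + 108000²) ≈ 1.005e+06, ∠D ≈ 173.83°
|L| = 20 / 1.005e+06 ≈ 1.99e-05
Gain = 20 log₁₀(1.99e-05) ≈ -94.02 dB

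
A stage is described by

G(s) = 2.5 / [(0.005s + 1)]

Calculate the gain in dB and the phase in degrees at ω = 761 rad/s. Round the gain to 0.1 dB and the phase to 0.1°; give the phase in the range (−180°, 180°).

At ω = 761 rad/s:
pole (1 + j761·0.005) = 1 + j3.805 → |·| ≈ 3.9342, ∠ ≈ 75.27°
|G| = 2.5 · 1 / (3.9342) ≈ 0.63545
Gain = 20 log₁₀(0.63545) ≈ -3.94 dB
∠G = (0°) − (75.27°) = -75.27°

-3.9 dB, -75.3°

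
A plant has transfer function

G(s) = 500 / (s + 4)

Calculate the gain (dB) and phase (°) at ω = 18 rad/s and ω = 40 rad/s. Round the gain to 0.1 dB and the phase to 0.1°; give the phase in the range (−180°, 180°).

At s = jω = j18:
pole (s+4): 4 + j18 → |·| = √(4²+18²) = √340 ≈ 18.439, ∠ = arctan(18/4) ≈ 77.47°
|G| = 500 / 18.439 ≈ 27.116
Gain = 20 log₁₀(27.116) ≈ 28.66 dB
∠G = 0.00° − 77.47° = -77.47°

At s = jω = j40:
pole (s+4): 4 + j40 → |·| = √(4²+40²) = √1616 ≈ 40.2, ∠ = arctan(40/4) ≈ 84.29°
|G| = 500 / 40.2 ≈ 12.438
Gain = 20 log₁₀(12.438) ≈ 21.90 dB
∠G = 0.00° − 84.29° = -84.29°

ω = 18: 28.7 dB, -77.5°; ω = 40: 21.9 dB, -84.3°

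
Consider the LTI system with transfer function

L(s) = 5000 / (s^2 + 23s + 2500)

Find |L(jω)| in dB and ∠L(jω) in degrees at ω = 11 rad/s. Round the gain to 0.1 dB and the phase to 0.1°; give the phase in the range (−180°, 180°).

6.4 dB, -6.1°

At s = jω = j11:
quadratic: (j11)² + 23·j11 + 2500 = 2379 + j253 → |·| ≈ 2392.4, ∠ ≈ 6.07°
|L| = 5000 / 2392.4 ≈ 2.09
Gain = 20 log₁₀(2.09) ≈ 6.40 dB
∠L = 0.00° − 6.07° = -6.07°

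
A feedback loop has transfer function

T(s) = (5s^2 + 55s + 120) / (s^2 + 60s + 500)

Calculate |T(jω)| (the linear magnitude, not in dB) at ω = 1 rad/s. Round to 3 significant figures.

0.254

Substitute s = j1:
Numerator: 5(j1)^2 + 55(j1) + 120 = 115 + j55
Denominator: (j1)^2 + 60(j1) + 500 = 499 + j60
|N| = √(115² + 55²) ≈ 127.48, ∠N ≈ 25.56°
|D| = √(499² + 60²) ≈ 502.59, ∠D ≈ 6.86°
|T| = 127.48 / 502.59 ≈ 0.25365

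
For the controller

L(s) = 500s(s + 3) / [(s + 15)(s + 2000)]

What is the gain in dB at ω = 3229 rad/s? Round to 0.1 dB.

At s = jω = j3229:
zero (s+3): 3 + j3229 → |·| = √(3²+3229²) = √10426450 ≈ 3229, ∠ = arctan(3229/3) ≈ 89.95°
zero at origin: s = j3229 → |·| = 3229, ∠ = 90.00°
pole (s+15): 15 + j3229 → |·| = √(15²+3229²) = √10426666 ≈ 3229, ∠ = arctan(3229/15) ≈ 89.73°
pole (s+2000): 2000 + j3229 → |·| = √(2000²+3229²) = √14426441 ≈ 3798.2, ∠ = arctan(3229/2000) ≈ 58.23°
|L| = 500 · 1.0426e+07 / 1.2264e+07 ≈ 425.07
Gain = 20 log₁₀(425.07) ≈ 52.57 dB

52.6 dB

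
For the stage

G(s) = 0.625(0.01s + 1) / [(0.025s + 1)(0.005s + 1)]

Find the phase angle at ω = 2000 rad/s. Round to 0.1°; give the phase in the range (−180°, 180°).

-86.0°

At ω = 2000 rad/s:
zero (1 + j2000·0.01) = 1 + j20 → |·| ≈ 20.025, ∠ ≈ 87.14°
pole (1 + j2000·0.025) = 1 + j50 → |·| ≈ 50.01, ∠ ≈ 88.85°
pole (1 + j2000·0.005) = 1 + j10 → |·| ≈ 10.05, ∠ ≈ 84.29°
∠G = (87.14°) − (88.85° + 84.29°) = -86.00°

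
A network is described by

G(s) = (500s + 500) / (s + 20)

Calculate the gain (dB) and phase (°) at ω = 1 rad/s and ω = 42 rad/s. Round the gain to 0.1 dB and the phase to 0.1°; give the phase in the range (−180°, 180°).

ω = 1: 31.0 dB, 42.1°; ω = 42: 53.1 dB, 24.1°

Substitute s = j1:
Numerator: 500(j1) + 500 = 500 + j500
Denominator: (j1) + 20 = 20 + j1
|N| = √(500² + 500²) ≈ 707.11, ∠N ≈ 45.00°
|D| = √(20² + 1²) ≈ 20.025, ∠D ≈ 2.86°
|G| = 707.11 / 20.025 ≈ 35.311
Gain = 20 log₁₀(35.311) ≈ 30.96 dB
∠G = 45.00° − 2.86° = 42.14°

Substitute s = j42:
Numerator: 500(j42) + 500 = 500 + j21000
Denominator: (j42) + 20 = 20 + j42
|N| = √(500² + 21000²) ≈ 21006, ∠N ≈ 88.64°
|D| = √(20² + 42²) ≈ 46.519, ∠D ≈ 64.54°
|G| = 21006 / 46.519 ≈ 451.56
Gain = 20 log₁₀(451.56) ≈ 53.09 dB
∠G = 88.64° − 64.54° = 24.10°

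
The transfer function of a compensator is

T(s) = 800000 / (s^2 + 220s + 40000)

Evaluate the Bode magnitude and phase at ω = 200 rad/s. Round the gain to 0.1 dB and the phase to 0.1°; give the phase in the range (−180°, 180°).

25.2 dB, -90.0°

At s = jω = j200:
quadratic: (j200)² + 220·j200 + 40000 = 0 + j44000 → |·| ≈ 44000, ∠ ≈ 90.00°
|T| = 800000 / 44000 ≈ 18.182
Gain = 20 log₁₀(18.182) ≈ 25.19 dB
∠T = 0.00° − 90.00° = -90.00°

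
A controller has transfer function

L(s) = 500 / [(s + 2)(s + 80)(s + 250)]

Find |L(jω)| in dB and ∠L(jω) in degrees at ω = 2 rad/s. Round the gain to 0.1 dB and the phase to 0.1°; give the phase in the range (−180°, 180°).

At s = jω = j2:
pole (s+2): 2 + j2 → |·| = √(2²+2²) = √8 ≈ 2.8284, ∠ = arctan(2/2) ≈ 45.00°
pole (s+80): 80 + j2 → |·| = √(80²+2²) = √6404 ≈ 80.025, ∠ = arctan(2/80) ≈ 1.43°
pole (s+250): 250 + j2 → |·| = √(250²+2²) = √62504 ≈ 250.01, ∠ = arctan(2/250) ≈ 0.46°
|L| = 500 / 56588 ≈ 0.0088358
Gain = 20 log₁₀(0.0088358) ≈ -41.08 dB
∠L = 0.00° − 46.89° = -46.89°

-41.1 dB, -46.9°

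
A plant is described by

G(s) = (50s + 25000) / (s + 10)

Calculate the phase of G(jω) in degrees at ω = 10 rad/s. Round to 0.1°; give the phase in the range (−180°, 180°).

-43.9°

Substitute s = j10:
Numerator: 50(j10) + 25000 = 25000 + j500
Denominator: (j10) + 10 = 10 + j10
|N| = √(25000² + 500²) ≈ 25005, ∠N ≈ 1.15°
|D| = √(10² + 10²) ≈ 14.142, ∠D ≈ 45.00°
∠G = 1.15° − 45.00° = -43.85°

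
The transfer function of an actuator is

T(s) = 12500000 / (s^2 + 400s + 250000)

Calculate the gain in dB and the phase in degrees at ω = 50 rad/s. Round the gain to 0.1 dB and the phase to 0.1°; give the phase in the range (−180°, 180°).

At s = jω = j50:
quadratic: (j50)² + 400·j50 + 250000 = 247500 + j20000 → |·| ≈ 2.4831e+05, ∠ ≈ 4.62°
|T| = 12500000 / 2.4831e+05 ≈ 50.34
Gain = 20 log₁₀(50.34) ≈ 34.04 dB
∠T = 0.00° − 4.62° = -4.62°

34.0 dB, -4.6°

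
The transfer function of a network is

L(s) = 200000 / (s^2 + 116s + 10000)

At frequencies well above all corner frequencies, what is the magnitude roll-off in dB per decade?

Each pole contributes −20 dB/decade at high frequency; each zero contributes +20 dB/decade.
Net: 0 zero(s) − 2 pole(s) → -40 dB/decade.

-40 dB/decade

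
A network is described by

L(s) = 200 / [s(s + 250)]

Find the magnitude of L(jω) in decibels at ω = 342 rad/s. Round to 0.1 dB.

-57.2 dB

At s = jω = j342:
pole (s+250): 250 + j342 → |·| = √(250²+342²) = √179464 ≈ 423.63, ∠ = arctan(342/250) ≈ 53.83°
pole at origin: |s| = 342, ∠ = 90.00° (in denominator)
|L| = 200 / 1.4488e+05 ≈ 0.0013805
Gain = 20 log₁₀(0.0013805) ≈ -57.20 dB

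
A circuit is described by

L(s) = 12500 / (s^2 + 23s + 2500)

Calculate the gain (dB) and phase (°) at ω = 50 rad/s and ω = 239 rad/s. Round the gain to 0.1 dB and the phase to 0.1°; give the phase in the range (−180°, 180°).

At s = jω = j50:
quadratic: (j50)² + 23·j50 + 2500 = 0 + j1150 → |·| ≈ 1150, ∠ ≈ 90.00°
|L| = 12500 / 1150 ≈ 10.87
Gain = 20 log₁₀(10.87) ≈ 20.72 dB
∠L = 0.00° − 90.00° = -90.00°

At s = jω = j239:
quadratic: (j239)² + 23·j239 + 2500 = -54621 + j5497 → |·| ≈ 54897, ∠ ≈ 174.25°
|L| = 12500 / 54897 ≈ 0.2277
Gain = 20 log₁₀(0.2277) ≈ -12.85 dB
∠L = 0.00° − 174.25° = -174.25°

ω = 50: 20.7 dB, -90.0°; ω = 239: -12.9 dB, -174.3°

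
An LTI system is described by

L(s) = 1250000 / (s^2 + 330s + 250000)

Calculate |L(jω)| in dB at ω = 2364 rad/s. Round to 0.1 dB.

At s = jω = j2364:
quadratic: (j2364)² + 330·j2364 + 250000 = -5338496 + j780120 → |·| ≈ 5.3952e+06, ∠ ≈ 171.69°
|L| = 1250000 / 5.3952e+06 ≈ 0.23169
Gain = 20 log₁₀(0.23169) ≈ -12.70 dB

-12.7 dB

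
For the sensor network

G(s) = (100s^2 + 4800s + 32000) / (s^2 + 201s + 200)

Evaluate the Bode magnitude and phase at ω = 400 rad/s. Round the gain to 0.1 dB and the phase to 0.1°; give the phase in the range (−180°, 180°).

39.1 dB, 19.9°

Substitute s = j400:
Numerator: 100(j400)^2 + 4800(j400) + 32000 = -15968000 + j1920000
Denominator: (j400)^2 + 201(j400) + 200 = -159800 + j80400
|N| = √(15968000² + 1920000²) ≈ 1.6083e+07, ∠N ≈ 173.14°
|D| = √(159800² + 80400²) ≈ 1.7889e+05, ∠D ≈ 153.29°
|G| = 1.6083e+07 / 1.7889e+05 ≈ 89.904
Gain = 20 log₁₀(89.904) ≈ 39.08 dB
∠G = 173.14° − 153.29° = 19.85°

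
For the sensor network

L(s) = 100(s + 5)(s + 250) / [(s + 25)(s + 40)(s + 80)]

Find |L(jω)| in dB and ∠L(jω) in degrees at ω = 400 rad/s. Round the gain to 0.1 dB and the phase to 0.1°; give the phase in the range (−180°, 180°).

-10.8 dB, -102.1°

At s = jω = j400:
zero (s+5): 5 + j400 → |·| = √(5²+400²) = √160025 ≈ 400.03, ∠ = arctan(400/5) ≈ 89.28°
zero (s+250): 250 + j400 → |·| = √(250²+400²) = √222500 ≈ 471.7, ∠ = arctan(400/250) ≈ 57.99°
pole (s+25): 25 + j400 → |·| = √(25²+400²) = √160625 ≈ 400.78, ∠ = arctan(400/25) ≈ 86.42°
pole (s+40): 40 + j400 → |·| = √(40²+400²) = √161600 ≈ 402, ∠ = arctan(400/40) ≈ 84.29°
pole (s+80): 80 + j400 → |·| = √(80²+400²) = √166400 ≈ 407.92, ∠ = arctan(400/80) ≈ 78.69°
|L| = 100 · 1.8869e+05 / 6.5721e+07 ≈ 0.28711
Gain = 20 log₁₀(0.28711) ≈ -10.84 dB
∠L = 147.27° − 249.40° = -102.13°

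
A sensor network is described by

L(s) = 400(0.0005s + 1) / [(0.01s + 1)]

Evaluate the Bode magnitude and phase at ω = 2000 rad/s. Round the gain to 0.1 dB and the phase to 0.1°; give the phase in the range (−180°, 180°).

29.0 dB, -42.1°

At ω = 2000 rad/s:
zero (1 + j2000·0.0005) = 1 + j1 → |·| ≈ 1.4142, ∠ ≈ 45.00°
pole (1 + j2000·0.01) = 1 + j20 → |·| ≈ 20.025, ∠ ≈ 87.14°
|L| = 400 · 1.4142 / (20.025) ≈ 28.249
Gain = 20 log₁₀(28.249) ≈ 29.02 dB
∠L = (45.00°) − (87.14°) = -42.14°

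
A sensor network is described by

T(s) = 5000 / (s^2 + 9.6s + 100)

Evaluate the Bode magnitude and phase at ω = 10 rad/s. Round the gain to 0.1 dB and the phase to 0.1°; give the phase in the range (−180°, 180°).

34.3 dB, -90.0°

At s = jω = j10:
quadratic: (j10)² + 9.6·j10 + 100 = 0 + j96 → |·| ≈ 96, ∠ ≈ 90.00°
|T| = 5000 / 96 ≈ 52.083
Gain = 20 log₁₀(52.083) ≈ 34.33 dB
∠T = 0.00° − 90.00° = -90.00°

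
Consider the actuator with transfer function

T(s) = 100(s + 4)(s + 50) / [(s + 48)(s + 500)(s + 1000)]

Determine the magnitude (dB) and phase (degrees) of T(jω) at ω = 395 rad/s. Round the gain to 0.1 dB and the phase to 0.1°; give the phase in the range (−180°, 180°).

At s = jω = j395:
zero (s+4): 4 + j395 → |·| = √(4²+395²) = √156041 ≈ 395.02, ∠ = arctan(395/4) ≈ 89.42°
zero (s+50): 50 + j395 → |·| = √(50²+395²) = √158525 ≈ 398.15, ∠ = arctan(395/50) ≈ 82.79°
pole (s+48): 48 + j395 → |·| = √(48²+395²) = √158329 ≈ 397.91, ∠ = arctan(395/48) ≈ 83.07°
pole (s+500): 500 + j395 → |·| = √(500²+395²) = √406025 ≈ 637.2, ∠ = arctan(395/500) ≈ 38.31°
pole (s+1000): 1000 + j395 → |·| = √(1000²+395²) = √1156025 ≈ 1075.2, ∠ = arctan(395/1000) ≈ 21.55°
|T| = 100 · 1.5728e+05 / 2.7262e+08 ≈ 0.057692
Gain = 20 log₁₀(0.057692) ≈ -24.78 dB
∠T = 172.21° − 142.93° = 29.28°

-24.8 dB, 29.3°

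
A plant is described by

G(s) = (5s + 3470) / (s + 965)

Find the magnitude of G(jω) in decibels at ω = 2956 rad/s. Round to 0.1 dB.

13.8 dB

Substitute s = j2956:
Numerator: 5(j2956) + 3470 = 3470 + j14780
Denominator: (j2956) + 965 = 965 + j2956
|N| = √(3470² + 14780²) ≈ 15182, ∠N ≈ 76.79°
|D| = √(965² + 2956²) ≈ 3109.5, ∠D ≈ 71.92°
|G| = 15182 / 3109.5 ≈ 4.8825
Gain = 20 log₁₀(4.8825) ≈ 13.77 dB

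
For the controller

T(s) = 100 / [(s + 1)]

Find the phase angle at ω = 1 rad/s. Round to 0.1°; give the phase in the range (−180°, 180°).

At ω = 1 rad/s:
pole (1 + j1·1) = 1 + j1 → |·| ≈ 1.4142, ∠ ≈ 45.00°
∠T = (0°) − (45.00°) = -45.00°

-45.0°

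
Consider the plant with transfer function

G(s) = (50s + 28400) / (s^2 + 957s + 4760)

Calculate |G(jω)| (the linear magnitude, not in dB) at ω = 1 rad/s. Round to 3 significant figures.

5.85

Substitute s = j1:
Numerator: 50(j1) + 28400 = 28400 + j50
Denominator: (j1)^2 + 957(j1) + 4760 = 4759 + j957
|N| = √(28400² + 50²) ≈ 28400, ∠N ≈ 0.10°
|D| = √(4759² + 957²) ≈ 4854.3, ∠D ≈ 11.37°
|G| = 28400 / 4854.3 ≈ 5.8505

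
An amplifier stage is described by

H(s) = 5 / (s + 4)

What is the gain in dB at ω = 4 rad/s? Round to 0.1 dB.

At s = jω = j4:
pole (s+4): 4 + j4 → |·| = √(4²+4²) = √32 ≈ 5.6569, ∠ = arctan(4/4) ≈ 45.00°
|H| = 5 / 5.6569 ≈ 0.88388
Gain = 20 log₁₀(0.88388) ≈ -1.07 dB

-1.1 dB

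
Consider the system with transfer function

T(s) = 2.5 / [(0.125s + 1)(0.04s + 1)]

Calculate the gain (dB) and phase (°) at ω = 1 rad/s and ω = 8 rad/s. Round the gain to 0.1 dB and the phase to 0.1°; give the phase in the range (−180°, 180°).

ω = 1: 7.9 dB, -9.4°; ω = 8: 4.5 dB, -62.7°

At ω = 1 rad/s:
pole (1 + j1·0.125) = 1 + j0.125 → |·| ≈ 1.0078, ∠ ≈ 7.13°
pole (1 + j1·0.04) = 1 + j0.04 → |·| ≈ 1.0008, ∠ ≈ 2.29°
|T| = 2.5 · 1 / (1.0078 · 1.0008) ≈ 2.4787
Gain = 20 log₁₀(2.4787) ≈ 7.88 dB
∠T = (0°) − (7.13° + 2.29°) = -9.42°

At ω = 8 rad/s:
pole (1 + j8·0.125) = 1 + j1 → |·| ≈ 1.4142, ∠ ≈ 45.00°
pole (1 + j8·0.04) = 1 + j0.32 → |·| ≈ 1.05, ∠ ≈ 17.74°
|T| = 2.5 · 1 / (1.4142 · 1.05) ≈ 1.6836
Gain = 20 log₁₀(1.6836) ≈ 4.52 dB
∠T = (0°) − (45.00° + 17.74°) = -62.74°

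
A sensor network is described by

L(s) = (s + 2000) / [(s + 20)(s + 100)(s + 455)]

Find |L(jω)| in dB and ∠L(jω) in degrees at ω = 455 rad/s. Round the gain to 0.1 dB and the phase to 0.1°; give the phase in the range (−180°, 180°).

-96.5 dB, 162.7°

At s = jω = j455:
zero (s+2000): 2000 + j455 → |·| = √(2000²+455²) = √4207025 ≈ 2051.1, ∠ = arctan(455/2000) ≈ 12.82°
pole (s+20): 20 + j455 → |·| = √(20²+455²) = √207425 ≈ 455.44, ∠ = arctan(455/20) ≈ 87.48°
pole (s+100): 100 + j455 → |·| = √(100²+455²) = √217025 ≈ 465.86, ∠ = arctan(455/100) ≈ 77.60°
pole (s+455): 455 + j455 → |·| = √(455²+455²) = √414050 ≈ 643.47, ∠ = arctan(455/455) ≈ 45.00°
|L| = 1 · 2051.1 / 1.3653e+08 ≈ 1.5023e-05
Gain = 20 log₁₀(1.5023e-05) ≈ -96.46 dB
∠L = 12.82° − 210.08° = -197.26° ≡ 162.74° (principal value)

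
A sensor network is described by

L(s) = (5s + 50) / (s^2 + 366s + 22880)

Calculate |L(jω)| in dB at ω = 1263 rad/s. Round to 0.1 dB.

-48.3 dB

Substitute s = j1263:
Numerator: 5(j1263) + 50 = 50 + j6315
Denominator: (j1263)^2 + 366(j1263) + 22880 = -1572289 + j462258
|N| = √(50² + 6315²) ≈ 6315.2, ∠N ≈ 89.55°
|D| = √(1572289² + 462258²) ≈ 1.6388e+06, ∠D ≈ 163.62°
|L| = 6315.2 / 1.6388e+06 ≈ 0.0038536
Gain = 20 log₁₀(0.0038536) ≈ -48.28 dB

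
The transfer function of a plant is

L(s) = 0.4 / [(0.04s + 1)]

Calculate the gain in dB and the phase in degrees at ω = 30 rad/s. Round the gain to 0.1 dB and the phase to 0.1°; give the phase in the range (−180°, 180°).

-11.8 dB, -50.2°

At ω = 30 rad/s:
pole (1 + j30·0.04) = 1 + j1.2 → |·| ≈ 1.562, ∠ ≈ 50.19°
|L| = 0.4 · 1 / (1.562) ≈ 0.25608
Gain = 20 log₁₀(0.25608) ≈ -11.83 dB
∠L = (0°) − (50.19°) = -50.19°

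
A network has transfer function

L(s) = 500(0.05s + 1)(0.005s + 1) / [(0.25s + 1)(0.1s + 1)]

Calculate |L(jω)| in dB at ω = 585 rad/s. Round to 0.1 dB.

At ω = 585 rad/s:
zero (1 + j585·0.05) = 1 + j29.25 → |·| ≈ 29.267, ∠ ≈ 88.04°
zero (1 + j585·0.005) = 1 + j2.925 → |·| ≈ 3.0912, ∠ ≈ 71.13°
pole (1 + j585·0.25) = 1 + j146.25 → |·| ≈ 146.25, ∠ ≈ 89.61°
pole (1 + j585·0.1) = 1 + j58.5 → |·| ≈ 58.509, ∠ ≈ 89.02°
|L| = 500 · 29.267 · 3.0912 / (146.25 · 58.509) ≈ 5.2864
Gain = 20 log₁₀(5.2864) ≈ 14.46 dB

14.5 dB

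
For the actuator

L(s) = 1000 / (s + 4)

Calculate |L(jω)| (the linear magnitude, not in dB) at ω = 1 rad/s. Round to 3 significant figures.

243

Substitute s = j1:
Numerator: 1000 = 1000 + j0
Denominator: (j1) + 4 = 4 + j1
|N| = √(1000² + 0²) ≈ 1000, ∠N ≈ 0.00°
|D| = √(4² + 1²) ≈ 4.1231, ∠D ≈ 14.04°
|L| = 1000 / 4.1231 ≈ 242.54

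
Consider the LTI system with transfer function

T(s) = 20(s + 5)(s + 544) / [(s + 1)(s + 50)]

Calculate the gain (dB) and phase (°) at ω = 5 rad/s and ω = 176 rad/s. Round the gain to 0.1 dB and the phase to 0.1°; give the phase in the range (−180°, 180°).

At s = jω = j5:
zero (s+5): 5 + j5 → |·| = √(5²+5²) = √50 ≈ 7.0711, ∠ = arctan(5/5) ≈ 45.00°
zero (s+544): 544 + j5 → |·| = √(544²+5²) = √295961 ≈ 544.02, ∠ = arctan(5/544) ≈ 0.53°
pole (s+1): 1 + j5 → |·| = √(1²+5²) = √26 ≈ 5.099, ∠ = arctan(5/1) ≈ 78.69°
pole (s+50): 50 + j5 → |·| = √(50²+5²) = √2525 ≈ 50.249, ∠ = arctan(5/50) ≈ 5.71°
|T| = 20 · 3846.8 / 256.22 ≈ 300.27
Gain = 20 log₁₀(300.27) ≈ 49.55 dB
∠T = 45.53° − 84.40° = -38.87°

At s = jω = j176:
zero (s+5): 5 + j176 → |·| = √(5²+176²) = √31001 ≈ 176.07, ∠ = arctan(176/5) ≈ 88.37°
zero (s+544): 544 + j176 → |·| = √(544²+176²) = √326912 ≈ 571.76, ∠ = arctan(176/544) ≈ 17.93°
pole (s+1): 1 + j176 → |·| = √(1²+176²) = √30977 ≈ 176, ∠ = arctan(176/1) ≈ 89.67°
pole (s+50): 50 + j176 → |·| = √(50²+176²) = √33476 ≈ 182.96, ∠ = arctan(176/50) ≈ 74.14°
|T| = 20 · 1.0067e+05 / 32201 ≈ 62.526
Gain = 20 log₁₀(62.526) ≈ 35.92 dB
∠T = 106.30° − 163.81° = -57.51°

ω = 5: 49.6 dB, -38.9°; ω = 176: 35.9 dB, -57.5°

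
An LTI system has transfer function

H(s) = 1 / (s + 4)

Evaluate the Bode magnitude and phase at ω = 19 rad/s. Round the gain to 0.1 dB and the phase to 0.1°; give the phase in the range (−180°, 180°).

-25.8 dB, -78.1°

Substitute s = j19:
Numerator: 1 = 1 + j0
Denominator: (j19) + 4 = 4 + j19
|N| = √(1² + 0²) ≈ 1, ∠N ≈ 0.00°
|D| = √(4² + 19²) ≈ 19.416, ∠D ≈ 78.11°
|H| = 1 / 19.416 ≈ 0.051504
Gain = 20 log₁₀(0.051504) ≈ -25.76 dB
∠H = 0.00° − 78.11° = -78.11°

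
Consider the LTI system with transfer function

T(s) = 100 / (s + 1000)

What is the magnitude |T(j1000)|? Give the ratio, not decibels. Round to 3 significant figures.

0.0707

At s = jω = j1000:
pole (s+1000): 1000 + j1000 → |·| = √(1000²+1000²) = √2000000 ≈ 1414.2, ∠ = arctan(1000/1000) ≈ 45.00°
|T| = 100 / 1414.2 ≈ 0.070711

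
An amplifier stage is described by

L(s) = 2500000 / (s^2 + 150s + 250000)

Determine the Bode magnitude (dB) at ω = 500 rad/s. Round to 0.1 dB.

30.5 dB

At s = jω = j500:
quadratic: (j500)² + 150·j500 + 250000 = 0 + j75000 → |·| ≈ 75000, ∠ ≈ 90.00°
|L| = 2500000 / 75000 ≈ 33.333
Gain = 20 log₁₀(33.333) ≈ 30.46 dB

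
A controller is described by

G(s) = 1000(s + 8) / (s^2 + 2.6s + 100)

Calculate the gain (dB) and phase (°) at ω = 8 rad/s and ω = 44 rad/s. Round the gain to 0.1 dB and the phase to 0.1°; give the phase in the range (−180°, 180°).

At s = jω = j8:
zero (s+8): 8 + j8 → |·| = √(8²+8²) = √128 ≈ 11.314, ∠ = arctan(8/8) ≈ 45.00°
quadratic: (j8)² + 2.6·j8 + 100 = 36 + j20.8 → |·| ≈ 41.577, ∠ ≈ 30.02°
|G| = 1000 · 11.314 / 41.577 ≈ 272.12
Gain = 20 log₁₀(272.12) ≈ 48.70 dB
∠G = 45.00° − 30.02° = 14.98°

At s = jω = j44:
zero (s+8): 8 + j44 → |·| = √(8²+44²) = √2000 ≈ 44.721, ∠ = arctan(44/8) ≈ 79.70°
quadratic: (j44)² + 2.6·j44 + 100 = -1836 + j114.4 → |·| ≈ 1839.6, ∠ ≈ 176.43°
|G| = 1000 · 44.721 / 1839.6 ≈ 24.31
Gain = 20 log₁₀(24.31) ≈ 27.72 dB
∠G = 79.70° − 176.43° = -96.73°

ω = 8: 48.7 dB, 15.0°; ω = 44: 27.7 dB, -96.7°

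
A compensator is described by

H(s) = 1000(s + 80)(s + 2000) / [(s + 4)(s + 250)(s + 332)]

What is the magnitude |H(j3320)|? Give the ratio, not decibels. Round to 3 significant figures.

0.349

At s = jω = j3320:
zero (s+80): 80 + j3320 → |·| = √(80²+3320²) = √11028800 ≈ 3321, ∠ = arctan(3320/80) ≈ 88.62°
zero (s+2000): 2000 + j3320 → |·| = √(2000²+3320²) = √15022400 ≈ 3875.9, ∠ = arctan(3320/2000) ≈ 58.93°
pole (s+4): 4 + j3320 → |·| = √(4²+3320²) = √11022416 ≈ 3320, ∠ = arctan(3320/4) ≈ 89.93°
pole (s+250): 250 + j3320 → |·| = √(250²+3320²) = √11084900 ≈ 3329.4, ∠ = arctan(3320/250) ≈ 85.69°
pole (s+332): 332 + j3320 → |·| = √(332²+3320²) = √11132624 ≈ 3336.6, ∠ = arctan(3320/332) ≈ 84.29°
|H| = 1000 · 1.2872e+07 / 3.6881e+10 ≈ 0.34901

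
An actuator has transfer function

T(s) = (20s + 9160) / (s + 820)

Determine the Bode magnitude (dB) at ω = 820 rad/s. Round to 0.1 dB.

24.2 dB

Substitute s = j820:
Numerator: 20(j820) + 9160 = 9160 + j16400
Denominator: (j820) + 820 = 820 + j820
|N| = √(9160² + 16400²) ≈ 18785, ∠N ≈ 60.82°
|D| = √(820² + 820²) ≈ 1159.7, ∠D ≈ 45.00°
|T| = 18785 / 1159.7 ≈ 16.198
Gain = 20 log₁₀(16.198) ≈ 24.19 dB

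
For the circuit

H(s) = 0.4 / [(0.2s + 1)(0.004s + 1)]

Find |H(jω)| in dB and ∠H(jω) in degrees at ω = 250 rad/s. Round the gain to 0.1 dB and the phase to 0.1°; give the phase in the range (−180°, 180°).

At ω = 250 rad/s:
pole (1 + j250·0.2) = 1 + j50 → |·| ≈ 50.01, ∠ ≈ 88.85°
pole (1 + j250·0.004) = 1 + j1 → |·| ≈ 1.4142, ∠ ≈ 45.00°
|H| = 0.4 · 1 / (50.01 · 1.4142) ≈ 0.0056558
Gain = 20 log₁₀(0.0056558) ≈ -44.95 dB
∠H = (0°) − (88.85° + 45.00°) = -133.85°

-45.0 dB, -133.9°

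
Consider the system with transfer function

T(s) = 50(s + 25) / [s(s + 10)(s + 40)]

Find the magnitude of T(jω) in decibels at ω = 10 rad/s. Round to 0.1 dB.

-12.7 dB

At s = jω = j10:
zero (s+25): 25 + j10 → |·| = √(25²+10²) = √725 ≈ 26.926, ∠ = arctan(10/25) ≈ 21.80°
pole (s+10): 10 + j10 → |·| = √(10²+10²) = √200 ≈ 14.142, ∠ = arctan(10/10) ≈ 45.00°
pole (s+40): 40 + j10 → |·| = √(40²+10²) = √1700 ≈ 41.231, ∠ = arctan(10/40) ≈ 14.04°
pole at origin: |s| = 10, ∠ = 90.00° (in denominator)
|T| = 50 · 26.926 / 5830.9 ≈ 0.23089
Gain = 20 log₁₀(0.23089) ≈ -12.73 dB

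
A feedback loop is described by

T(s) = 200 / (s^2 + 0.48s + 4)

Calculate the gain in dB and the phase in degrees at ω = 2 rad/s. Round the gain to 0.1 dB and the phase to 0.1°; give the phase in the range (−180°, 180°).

46.4 dB, -90.0°

At s = jω = j2:
quadratic: (j2)² + 0.48·j2 + 4 = 0 + j0.96 → |·| ≈ 0.96, ∠ ≈ 90.00°
|T| = 200 / 0.96 ≈ 208.33
Gain = 20 log₁₀(208.33) ≈ 46.38 dB
∠T = 0.00° − 90.00° = -90.00°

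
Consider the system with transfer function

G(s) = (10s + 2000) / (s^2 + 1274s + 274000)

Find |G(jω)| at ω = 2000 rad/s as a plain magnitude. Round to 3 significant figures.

0.00445

Substitute s = j2000:
Numerator: 10(j2000) + 2000 = 2000 + j20000
Denominator: (j2000)^2 + 1274(j2000) + 274000 = -3726000 + j2548000
|N| = √(2000² + 20000²) ≈ 20100, ∠N ≈ 84.29°
|D| = √(3726000² + 2548000²) ≈ 4.5139e+06, ∠D ≈ 145.63°
|G| = 20100 / 4.5139e+06 ≈ 0.0044529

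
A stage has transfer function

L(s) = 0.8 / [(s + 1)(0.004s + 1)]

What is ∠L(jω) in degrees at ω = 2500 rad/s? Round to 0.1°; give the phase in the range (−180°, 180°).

-174.3°

At ω = 2500 rad/s:
pole (1 + j2500·1) = 1 + j2500 → |·| ≈ 2500, ∠ ≈ 89.98°
pole (1 + j2500·0.004) = 1 + j10 → |·| ≈ 10.05, ∠ ≈ 84.29°
∠L = (0°) − (89.98° + 84.29°) = -174.27°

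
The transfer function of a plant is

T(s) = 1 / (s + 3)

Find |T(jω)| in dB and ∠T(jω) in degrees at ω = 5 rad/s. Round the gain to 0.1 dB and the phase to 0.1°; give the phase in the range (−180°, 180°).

-15.3 dB, -59.0°

Substitute s = j5:
Numerator: 1 = 1 + j0
Denominator: (j5) + 3 = 3 + j5
|N| = √(1² + 0²) ≈ 1, ∠N ≈ 0.00°
|D| = √(3² + 5²) ≈ 5.831, ∠D ≈ 59.04°
|T| = 1 / 5.831 ≈ 0.1715
Gain = 20 log₁₀(0.1715) ≈ -15.31 dB
∠T = 0.00° − 59.04° = -59.04°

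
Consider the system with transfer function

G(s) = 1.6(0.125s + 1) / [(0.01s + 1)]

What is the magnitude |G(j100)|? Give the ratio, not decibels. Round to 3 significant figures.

At ω = 100 rad/s:
zero (1 + j100·0.125) = 1 + j12.5 → |·| ≈ 12.54, ∠ ≈ 85.43°
pole (1 + j100·0.01) = 1 + j1 → |·| ≈ 1.4142, ∠ ≈ 45.00°
|G| = 1.6 · 12.54 / (1.4142) ≈ 14.188

14.2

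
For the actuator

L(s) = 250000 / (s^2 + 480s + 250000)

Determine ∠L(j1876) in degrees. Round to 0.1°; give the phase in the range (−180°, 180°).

At s = jω = j1876:
quadratic: (j1876)² + 480·j1876 + 250000 = -3269376 + j900480 → |·| ≈ 3.3911e+06, ∠ ≈ 164.60°
∠L = 0.00° − 164.60° = -164.60°

-164.6°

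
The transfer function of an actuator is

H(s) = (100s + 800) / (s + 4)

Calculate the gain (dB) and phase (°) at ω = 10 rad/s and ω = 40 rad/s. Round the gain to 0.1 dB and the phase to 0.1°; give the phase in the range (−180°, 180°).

Substitute s = j10:
Numerator: 100(j10) + 800 = 800 + j1000
Denominator: (j10) + 4 = 4 + j10
|N| = √(800² + 1000²) ≈ 1280.6, ∠N ≈ 51.34°
|D| = √(4² + 10²) ≈ 10.77, ∠D ≈ 68.20°
|H| = 1280.6 / 10.77 ≈ 118.9
Gain = 20 log₁₀(118.9) ≈ 41.50 dB
∠H = 51.34° − 68.20° = -16.86°

Substitute s = j40:
Numerator: 100(j40) + 800 = 800 + j4000
Denominator: (j40) + 4 = 4 + j40
|N| = √(800² + 4000²) ≈ 4079.2, ∠N ≈ 78.69°
|D| = √(4² + 40²) ≈ 40.2, ∠D ≈ 84.29°
|H| = 4079.2 / 40.2 ≈ 101.47
Gain = 20 log₁₀(101.47) ≈ 40.13 dB
∠H = 78.69° − 84.29° = -5.60°

ω = 10: 41.5 dB, -16.9°; ω = 40: 40.1 dB, -5.6°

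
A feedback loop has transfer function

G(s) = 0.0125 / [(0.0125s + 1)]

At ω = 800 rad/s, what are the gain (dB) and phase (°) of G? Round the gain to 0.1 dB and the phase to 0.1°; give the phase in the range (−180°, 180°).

At ω = 800 rad/s:
pole (1 + j800·0.0125) = 1 + j10 → |·| ≈ 10.05, ∠ ≈ 84.29°
|G| = 0.0125 · 1 / (10.05) ≈ 0.0012438
Gain = 20 log₁₀(0.0012438) ≈ -58.10 dB
∠G = (0°) − (84.29°) = -84.29°

-58.1 dB, -84.3°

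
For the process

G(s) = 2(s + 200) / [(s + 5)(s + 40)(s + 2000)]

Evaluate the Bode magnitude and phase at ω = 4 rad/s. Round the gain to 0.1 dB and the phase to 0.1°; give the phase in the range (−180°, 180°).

-62.2 dB, -43.3°

At s = jω = j4:
zero (s+200): 200 + j4 → |·| = √(200²+4²) = √40016 ≈ 200.04, ∠ = arctan(4/200) ≈ 1.15°
pole (s+5): 5 + j4 → |·| = √(5²+4²) = √41 ≈ 6.4031, ∠ = arctan(4/5) ≈ 38.66°
pole (s+40): 40 + j4 → |·| = √(40²+4²) = √1616 ≈ 40.2, ∠ = arctan(4/40) ≈ 5.71°
pole (s+2000): 2000 + j4 → |·| = √(2000²+4²) = √4000016 ≈ 2000, ∠ = arctan(4/2000) ≈ 0.11°
|G| = 2 · 200.04 / 5.1481e+05 ≈ 0.00077714
Gain = 20 log₁₀(0.00077714) ≈ -62.19 dB
∠G = 1.15° − 44.48° = -43.33°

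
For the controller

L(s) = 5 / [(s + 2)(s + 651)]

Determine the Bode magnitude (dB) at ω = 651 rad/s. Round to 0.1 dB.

-101.6 dB

At s = jω = j651:
pole (s+2): 2 + j651 → |·| = √(2²+651²) = √423805 ≈ 651, ∠ = arctan(651/2) ≈ 89.82°
pole (s+651): 651 + j651 → |·| = √(651²+651²) = √847602 ≈ 920.65, ∠ = arctan(651/651) ≈ 45.00°
|L| = 5 / 5.9934e+05 ≈ 8.3425e-06
Gain = 20 log₁₀(8.3425e-06) ≈ -101.57 dB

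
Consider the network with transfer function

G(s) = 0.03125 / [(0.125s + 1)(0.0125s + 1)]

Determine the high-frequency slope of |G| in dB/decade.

Each pole contributes −20 dB/decade at high frequency; each zero contributes +20 dB/decade.
Net: 0 zero(s) − 2 pole(s) → -40 dB/decade.

-40 dB/decade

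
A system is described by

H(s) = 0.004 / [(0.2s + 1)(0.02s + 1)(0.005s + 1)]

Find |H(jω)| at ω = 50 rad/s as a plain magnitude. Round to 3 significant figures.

At ω = 50 rad/s:
pole (1 + j50·0.2) = 1 + j10 → |·| ≈ 10.05, ∠ ≈ 84.29°
pole (1 + j50·0.02) = 1 + j1 → |·| ≈ 1.4142, ∠ ≈ 45.00°
pole (1 + j50·0.005) = 1 + j0.25 → |·| ≈ 1.0308, ∠ ≈ 14.04°
|H| = 0.004 · 1 / (10.05 · 1.4142 · 1.0308) ≈ 0.00027303

0.000273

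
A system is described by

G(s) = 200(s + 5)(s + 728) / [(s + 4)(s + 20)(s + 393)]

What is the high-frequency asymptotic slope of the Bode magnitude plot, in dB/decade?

-20 dB/decade

Each pole contributes −20 dB/decade at high frequency; each zero contributes +20 dB/decade.
Net: 2 zero(s) − 3 pole(s) → -20 dB/decade.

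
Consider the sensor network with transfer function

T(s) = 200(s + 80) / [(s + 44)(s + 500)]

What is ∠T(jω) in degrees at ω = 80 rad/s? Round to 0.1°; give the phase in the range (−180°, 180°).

At s = jω = j80:
zero (s+80): 80 + j80 → |·| = √(80²+80²) = √12800 ≈ 113.14, ∠ = arctan(80/80) ≈ 45.00°
pole (s+44): 44 + j80 → |·| = √(44²+80²) = √8336 ≈ 91.302, ∠ = arctan(80/44) ≈ 61.19°
pole (s+500): 500 + j80 → |·| = √(500²+80²) = √256400 ≈ 506.36, ∠ = arctan(80/500) ≈ 9.09°
∠T = 45.00° − 70.28° = -25.28°

-25.3°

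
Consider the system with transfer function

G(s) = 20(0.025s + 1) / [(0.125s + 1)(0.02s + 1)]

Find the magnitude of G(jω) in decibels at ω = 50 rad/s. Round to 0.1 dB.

11.1 dB

At ω = 50 rad/s:
zero (1 + j50·0.025) = 1 + j1.25 → |·| ≈ 1.6008, ∠ ≈ 51.34°
pole (1 + j50·0.125) = 1 + j6.25 → |·| ≈ 6.3295, ∠ ≈ 80.91°
pole (1 + j50·0.02) = 1 + j1 → |·| ≈ 1.4142, ∠ ≈ 45.00°
|G| = 20 · 1.6008 / (6.3295 · 1.4142) ≈ 3.5767
Gain = 20 log₁₀(3.5767) ≈ 11.07 dB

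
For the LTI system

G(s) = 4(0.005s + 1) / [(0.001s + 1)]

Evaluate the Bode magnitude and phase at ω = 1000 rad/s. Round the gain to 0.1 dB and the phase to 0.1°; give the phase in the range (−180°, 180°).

23.2 dB, 33.7°

At ω = 1000 rad/s:
zero (1 + j1000·0.005) = 1 + j5 → |·| ≈ 5.099, ∠ ≈ 78.69°
pole (1 + j1000·0.001) = 1 + j1 → |·| ≈ 1.4142, ∠ ≈ 45.00°
|G| = 4 · 5.099 / (1.4142) ≈ 14.422
Gain = 20 log₁₀(14.422) ≈ 23.18 dB
∠G = (78.69°) − (45.00°) = 33.69°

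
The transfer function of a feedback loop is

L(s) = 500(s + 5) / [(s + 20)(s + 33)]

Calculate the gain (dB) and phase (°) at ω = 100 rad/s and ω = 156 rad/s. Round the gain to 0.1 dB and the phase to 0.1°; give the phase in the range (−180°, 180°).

ω = 100: 13.4 dB, -63.3°; ω = 156: 9.9 dB, -72.6°

At s = jω = j100:
zero (s+5): 5 + j100 → |·| = √(5²+100²) = √10025 ≈ 100.12, ∠ = arctan(100/5) ≈ 87.14°
pole (s+20): 20 + j100 → |·| = √(20²+100²) = √10400 ≈ 101.98, ∠ = arctan(100/20) ≈ 78.69°
pole (s+33): 33 + j100 → |·| = √(33²+100²) = √11089 ≈ 105.3, ∠ = arctan(100/33) ≈ 71.74°
|L| = 500 · 100.12 / 10738 ≈ 4.6619
Gain = 20 log₁₀(4.6619) ≈ 13.37 dB
∠L = 87.14° − 150.43° = -63.29°

At s = jω = j156:
zero (s+5): 5 + j156 → |·| = √(5²+156²) = √24361 ≈ 156.08, ∠ = arctan(156/5) ≈ 88.16°
pole (s+20): 20 + j156 → |·| = √(20²+156²) = √24736 ≈ 157.28, ∠ = arctan(156/20) ≈ 82.69°
pole (s+33): 33 + j156 → |·| = √(33²+156²) = √25425 ≈ 159.45, ∠ = arctan(156/33) ≈ 78.06°
|L| = 500 · 156.08 / 25078 ≈ 3.1119
Gain = 20 log₁₀(3.1119) ≈ 9.86 dB
∠L = 88.16° − 160.75° = -72.59°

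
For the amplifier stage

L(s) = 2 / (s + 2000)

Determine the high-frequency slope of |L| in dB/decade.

-20 dB/decade

Each pole contributes −20 dB/decade at high frequency; each zero contributes +20 dB/decade.
Net: 0 zero(s) − 1 pole(s) → -20 dB/decade.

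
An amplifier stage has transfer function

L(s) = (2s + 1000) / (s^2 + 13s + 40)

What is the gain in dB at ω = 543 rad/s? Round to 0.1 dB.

Substitute s = j543:
Numerator: 2(j543) + 1000 = 1000 + j1086
Denominator: (j543)^2 + 13(j543) + 40 = -294809 + j7059
|N| = √(1000² + 1086²) ≈ 1476.3, ∠N ≈ 47.36°
|D| = √(294809² + 7059²) ≈ 2.9489e+05, ∠D ≈ 178.63°
|L| = 1476.3 / 2.9489e+05 ≈ 0.0050063
Gain = 20 log₁₀(0.0050063) ≈ -46.01 dB

-46.0 dB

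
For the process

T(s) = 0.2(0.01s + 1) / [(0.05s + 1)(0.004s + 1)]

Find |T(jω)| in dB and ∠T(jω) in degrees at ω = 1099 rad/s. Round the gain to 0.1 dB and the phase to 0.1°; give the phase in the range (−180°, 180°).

-41.0 dB, -81.3°

At ω = 1099 rad/s:
zero (1 + j1099·0.01) = 1 + j10.99 → |·| ≈ 11.035, ∠ ≈ 84.80°
pole (1 + j1099·0.05) = 1 + j54.95 → |·| ≈ 54.959, ∠ ≈ 88.96°
pole (1 + j1099·0.004) = 1 + j4.396 → |·| ≈ 4.5083, ∠ ≈ 77.18°
|T| = 0.2 · 11.035 / (54.959 · 4.5083) ≈ 0.0089074
Gain = 20 log₁₀(0.0089074) ≈ -41.00 dB
∠T = (84.80°) − (88.96° + 77.18°) = -81.34°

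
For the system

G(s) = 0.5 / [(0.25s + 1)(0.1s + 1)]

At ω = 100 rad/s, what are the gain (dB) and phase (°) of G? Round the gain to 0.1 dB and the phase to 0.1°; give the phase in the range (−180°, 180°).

At ω = 100 rad/s:
pole (1 + j100·0.25) = 1 + j25 → |·| ≈ 25.02, ∠ ≈ 87.71°
pole (1 + j100·0.1) = 1 + j10 → |·| ≈ 10.05, ∠ ≈ 84.29°
|G| = 0.5 · 1 / (25.02 · 10.05) ≈ 0.0019885
Gain = 20 log₁₀(0.0019885) ≈ -54.03 dB
∠G = (0°) − (87.71° + 84.29°) = -172.00°

-54.0 dB, -172.0°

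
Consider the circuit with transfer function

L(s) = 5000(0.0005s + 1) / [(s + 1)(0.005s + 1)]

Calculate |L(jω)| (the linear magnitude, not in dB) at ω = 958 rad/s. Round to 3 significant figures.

1.18

At ω = 958 rad/s:
zero (1 + j958·0.0005) = 1 + j0.479 → |·| ≈ 1.1088, ∠ ≈ 25.59°
pole (1 + j958·1) = 1 + j958 → |·| ≈ 958, ∠ ≈ 89.94°
pole (1 + j958·0.005) = 1 + j4.79 → |·| ≈ 4.8933, ∠ ≈ 78.21°
|L| = 5000 · 1.1088 / (958 · 4.8933) ≈ 1.1826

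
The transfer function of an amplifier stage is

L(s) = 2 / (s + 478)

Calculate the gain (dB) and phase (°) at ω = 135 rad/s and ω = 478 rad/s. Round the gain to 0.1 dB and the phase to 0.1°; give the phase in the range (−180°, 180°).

At s = jω = j135:
pole (s+478): 478 + j135 → |·| = √(478²+135²) = √246709 ≈ 496.7, ∠ = arctan(135/478) ≈ 15.77°
|L| = 2 / 496.7 ≈ 0.0040266
Gain = 20 log₁₀(0.0040266) ≈ -47.90 dB
∠L = 0.00° − 15.77° = -15.77°

At s = jω = j478:
pole (s+478): 478 + j478 → |·| = √(478²+478²) = √456968 ≈ 675.99, ∠ = arctan(478/478) ≈ 45.00°
|L| = 2 / 675.99 ≈ 0.0029586
Gain = 20 log₁₀(0.0029586) ≈ -50.58 dB
∠L = 0.00° − 45.00° = -45.00°

ω = 135: -47.9 dB, -15.8°; ω = 478: -50.6 dB, -45.0°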